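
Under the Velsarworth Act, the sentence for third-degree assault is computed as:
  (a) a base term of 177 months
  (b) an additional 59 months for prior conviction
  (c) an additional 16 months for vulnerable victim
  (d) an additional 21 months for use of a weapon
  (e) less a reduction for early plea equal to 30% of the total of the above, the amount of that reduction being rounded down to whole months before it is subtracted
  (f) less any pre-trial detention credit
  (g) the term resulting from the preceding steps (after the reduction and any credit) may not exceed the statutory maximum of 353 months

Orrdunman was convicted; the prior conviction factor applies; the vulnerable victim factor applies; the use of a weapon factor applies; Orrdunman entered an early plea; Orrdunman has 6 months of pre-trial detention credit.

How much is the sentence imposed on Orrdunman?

186 months

Prior conviction enhancement: +59 months
Vulnerable victim enhancement: +16 months
Use of a weapon enhancement: +21 months
Adjusted term: 177 months + 59 months + 16 months + 21 months = 273 months
Early plea reduction: 30% of 273 months = 81 months (rounded down)
After reduction: 273 − 81 = 192 months
Less pre-trial detention credit: 192 months − 6 months = 186 months
Cap at 353 months: 186 months is within the cap, no reduction.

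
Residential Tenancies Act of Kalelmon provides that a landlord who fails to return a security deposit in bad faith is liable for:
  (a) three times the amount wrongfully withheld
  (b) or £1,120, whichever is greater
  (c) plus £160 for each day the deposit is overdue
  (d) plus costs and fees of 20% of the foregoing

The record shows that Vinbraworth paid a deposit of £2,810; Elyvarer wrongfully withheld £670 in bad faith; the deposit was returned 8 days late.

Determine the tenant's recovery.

Trebled: 3 × £670 = £2,010
Minimum £1,120: £2,010 meets the minimum, no increase.
Late-return penalty: 8 × £160 = £1,280
Damages plus late penalty: £2,010 + £1,280 = £3,290
Costs and fees: 20% of £3,290 = £658
Total recovery: £3,290 + £658 = £3,948

£3,948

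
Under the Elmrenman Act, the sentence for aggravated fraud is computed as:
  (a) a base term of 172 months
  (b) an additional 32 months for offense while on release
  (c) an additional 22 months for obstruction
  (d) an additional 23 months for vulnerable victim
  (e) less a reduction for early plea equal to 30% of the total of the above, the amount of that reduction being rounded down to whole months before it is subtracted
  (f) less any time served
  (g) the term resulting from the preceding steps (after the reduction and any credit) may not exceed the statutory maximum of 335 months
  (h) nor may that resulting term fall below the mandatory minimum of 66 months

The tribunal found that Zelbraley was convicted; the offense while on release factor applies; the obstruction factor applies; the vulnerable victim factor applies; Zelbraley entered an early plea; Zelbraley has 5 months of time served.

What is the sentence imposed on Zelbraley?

Offense while on release enhancement: +32 months
Obstruction enhancement: +22 months
Vulnerable victim enhancement: +23 months
Adjusted term: 172 months + 32 months + 22 months + 23 months = 249 months
Early plea reduction: 30% of 249 months = 74 months (rounded down)
After reduction: 249 − 74 = 175 months
Less time served: 175 months − 5 months = 170 months
Cap at 335 months: 170 months is within the cap, no reduction.
Minimum 66 months: 170 months meets the minimum, no increase.

170 months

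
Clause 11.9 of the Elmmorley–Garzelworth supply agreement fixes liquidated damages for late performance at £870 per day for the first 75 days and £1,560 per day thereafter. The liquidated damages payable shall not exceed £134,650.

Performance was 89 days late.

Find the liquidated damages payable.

£87,090

First 75 days: 75 × £870 = £65,250
Remaining days: (89 − 75) × £1,560 = £21,840
Accrued per-day damages: £65,250 + £21,840 = £87,090
Cap at £134,650: £87,090 is within the cap, no reduction.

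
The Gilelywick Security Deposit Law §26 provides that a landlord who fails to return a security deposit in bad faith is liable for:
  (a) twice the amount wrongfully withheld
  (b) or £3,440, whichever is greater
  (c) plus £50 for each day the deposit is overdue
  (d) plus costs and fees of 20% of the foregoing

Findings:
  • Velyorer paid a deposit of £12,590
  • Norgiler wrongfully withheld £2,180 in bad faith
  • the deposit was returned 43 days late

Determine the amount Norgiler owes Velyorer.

Doubled: 2 × £2,180 = £4,360
Minimum £3,440: £4,360 meets the minimum, no increase.
Late-return penalty: 43 × £50 = £2,150
Damages plus late penalty: £4,360 + £2,150 = £6,510
Costs and fees: 20% of £6,510 = £1,302
Total recovery: £6,510 + £1,302 = £7,812

£7,812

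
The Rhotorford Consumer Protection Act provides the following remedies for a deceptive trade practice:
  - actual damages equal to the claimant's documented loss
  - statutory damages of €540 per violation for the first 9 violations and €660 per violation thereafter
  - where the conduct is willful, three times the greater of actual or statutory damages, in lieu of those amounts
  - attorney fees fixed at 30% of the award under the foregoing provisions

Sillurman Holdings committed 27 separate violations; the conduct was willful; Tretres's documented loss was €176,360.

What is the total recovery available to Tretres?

First 9 violations: 9 × €540 = €4,860
Remaining violations: (27 − 9) × €660 = €11,880
Statutory damages: €4,860 + €11,880 = €16,740
Greater of actual damages (€176,360) or statutory damages (€16,740): €176,360
Trebled: 3 × €176,360 = €529,080
Attorney fees: 30% of €529,080 = €158,724
Total recovery: €529,080 + €158,724 = €687,804

€687,804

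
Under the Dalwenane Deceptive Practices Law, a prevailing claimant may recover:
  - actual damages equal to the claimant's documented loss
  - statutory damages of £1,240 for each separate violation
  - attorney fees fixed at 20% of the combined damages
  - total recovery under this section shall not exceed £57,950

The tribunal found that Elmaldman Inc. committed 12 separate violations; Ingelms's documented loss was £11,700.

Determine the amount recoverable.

Statutory damages: 12 × £1,240 = £14,880
Combined damages: £11,700 + £14,880 = £26,580
Attorney fees: 20% of £26,580 = £5,316
Total before cap: £26,580 + £5,316 = £31,896
Cap at £57,950: £31,896 is within the cap, no reduction.

£31,896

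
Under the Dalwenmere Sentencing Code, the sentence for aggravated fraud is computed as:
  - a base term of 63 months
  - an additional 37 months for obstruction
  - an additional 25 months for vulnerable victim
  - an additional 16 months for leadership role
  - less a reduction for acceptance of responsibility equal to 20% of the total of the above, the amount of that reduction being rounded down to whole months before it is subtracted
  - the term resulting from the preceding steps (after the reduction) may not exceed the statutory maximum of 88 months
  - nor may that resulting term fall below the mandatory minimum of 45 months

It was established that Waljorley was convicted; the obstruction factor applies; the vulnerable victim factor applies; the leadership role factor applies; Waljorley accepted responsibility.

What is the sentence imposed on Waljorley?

88 months

Obstruction enhancement: +37 months
Vulnerable victim enhancement: +25 months
Leadership role enhancement: +16 months
Adjusted term: 63 months + 37 months + 25 months + 16 months = 141 months
Acceptance of responsibility reduction: 20% of 141 months = 28 months (rounded down)
After reduction: 141 − 28 = 113 months
Cap at 88 months: 113 months exceeds the cap → 88 months
Minimum 45 months: 88 months meets the minimum, no increase.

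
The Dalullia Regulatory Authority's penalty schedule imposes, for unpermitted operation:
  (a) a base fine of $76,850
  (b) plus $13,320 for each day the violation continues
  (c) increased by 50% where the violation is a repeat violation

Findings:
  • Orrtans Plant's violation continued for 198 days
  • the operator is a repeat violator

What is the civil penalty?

$4,071,315

Per-day component: 198 × $13,320 = $2,637,360
Base plus per-day: $76,850 + $2,637,360 = $2,714,210
Enhancement: 50% of $2,714,210 = $1,357,105
Enhanced fine: $2,714,210 + $1,357,105 = $4,071,315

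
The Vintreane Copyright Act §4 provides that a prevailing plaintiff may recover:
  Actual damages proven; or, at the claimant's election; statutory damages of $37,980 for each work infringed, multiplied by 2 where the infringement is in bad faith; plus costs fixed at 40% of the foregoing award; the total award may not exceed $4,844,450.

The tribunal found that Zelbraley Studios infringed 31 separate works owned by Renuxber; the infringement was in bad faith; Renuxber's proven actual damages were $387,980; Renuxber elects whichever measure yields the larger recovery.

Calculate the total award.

$3,296,664

Statutory damages: 31 × $37,980 = $1,177,380
Doubled: 2 × $1,177,380 = $2,354,760
Greater of actual damages ($387,980) or enhanced statutory damages ($2,354,760): $2,354,760
Costs: 40% of $2,354,760 = $941,904
Award plus costs: $2,354,760 + $941,904 = $3,296,664
Cap at $4,844,450: $3,296,664 is within the cap, no reduction.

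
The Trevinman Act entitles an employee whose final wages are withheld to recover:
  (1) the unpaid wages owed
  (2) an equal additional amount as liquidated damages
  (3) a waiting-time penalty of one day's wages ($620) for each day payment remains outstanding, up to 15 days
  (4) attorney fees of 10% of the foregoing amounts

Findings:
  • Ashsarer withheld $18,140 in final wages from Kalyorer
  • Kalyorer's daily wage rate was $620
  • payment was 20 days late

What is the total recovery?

$50,138

Liquidated damages (equal amount): $18,140
Penalty days: min(20, 15) = 15
Waiting-time penalty: 15 × $620 = $9,300
Subtotal: $18,140 + $18,140 + $9,300 = $45,580
Attorney fees: 10% of $45,580 = $4,558
Total award: $45,580 + $4,558 = $50,138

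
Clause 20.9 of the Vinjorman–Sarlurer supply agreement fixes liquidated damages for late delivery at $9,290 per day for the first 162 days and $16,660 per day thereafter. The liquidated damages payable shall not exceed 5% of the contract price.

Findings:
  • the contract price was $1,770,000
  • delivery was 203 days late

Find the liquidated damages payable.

Liquidated damages: $88,500

First 162 days: 162 × $9,290 = $1,504,980
Remaining days: (203 − 162) × $16,660 = $683,060
Accrued per-day damages: $1,504,980 + $683,060 = $2,188,040
Cap: 5% of $1,770,000 = $88,500
Cap at $88,500: $2,188,040 exceeds the cap → $88,500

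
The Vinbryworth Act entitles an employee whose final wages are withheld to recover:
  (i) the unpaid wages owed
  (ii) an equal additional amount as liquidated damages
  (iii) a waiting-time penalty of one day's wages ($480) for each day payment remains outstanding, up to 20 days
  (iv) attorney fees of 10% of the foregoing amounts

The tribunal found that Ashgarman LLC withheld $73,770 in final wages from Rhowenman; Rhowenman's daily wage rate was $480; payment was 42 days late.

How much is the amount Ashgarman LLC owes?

Liquidated damages (equal amount): $73,770
Penalty days: min(42, 20) = 20
Waiting-time penalty: 20 × $480 = $9,600
Subtotal: $73,770 + $73,770 + $9,600 = $157,140
Attorney fees: 10% of $157,140 = $15,714
Total award: $157,140 + $15,714 = $172,854

Total award: $172,854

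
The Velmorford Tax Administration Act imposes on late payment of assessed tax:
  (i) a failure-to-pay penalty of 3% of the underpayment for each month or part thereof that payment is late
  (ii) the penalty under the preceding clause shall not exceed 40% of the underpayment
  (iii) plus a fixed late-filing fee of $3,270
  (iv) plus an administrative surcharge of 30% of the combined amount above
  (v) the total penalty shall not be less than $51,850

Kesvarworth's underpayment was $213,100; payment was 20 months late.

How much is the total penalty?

Accrued rate: 3% × 20 = 60%, capped at 40% → 40%
Failure-to-pay penalty: 40% of $213,100 = $85,240
Penalty before surcharge: $85,240 + $3,270 = $88,510
Administrative surcharge: 30% of $88,510 = $26,553
Total penalty: $88,510 + $26,553 = $115,063
Minimum $51,850: $115,063 meets the minimum, no increase.

Penalty: $115,063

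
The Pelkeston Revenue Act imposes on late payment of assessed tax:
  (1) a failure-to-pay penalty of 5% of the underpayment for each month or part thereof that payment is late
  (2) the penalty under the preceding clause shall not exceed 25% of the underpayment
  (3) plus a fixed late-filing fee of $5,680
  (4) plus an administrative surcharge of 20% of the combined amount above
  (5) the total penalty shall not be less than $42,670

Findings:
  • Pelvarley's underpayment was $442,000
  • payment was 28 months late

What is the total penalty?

Accrued rate: 5% × 28 = 140%, capped at 25% → 25%
Failure-to-pay penalty: 25% of $442,000 = $110,500
Penalty before surcharge: $110,500 + $5,680 = $116,180
Administrative surcharge: 20% of $116,180 = $23,236
Total penalty: $116,180 + $23,236 = $139,416
Minimum $42,670: $139,416 meets the minimum, no increase.

$139,416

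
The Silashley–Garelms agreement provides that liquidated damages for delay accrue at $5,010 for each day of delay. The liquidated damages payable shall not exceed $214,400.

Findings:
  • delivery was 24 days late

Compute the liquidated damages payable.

$120,240

Per-day damages: 24 × $5,010 = $120,240
Cap at $214,400: $120,240 is within the cap, no reduction.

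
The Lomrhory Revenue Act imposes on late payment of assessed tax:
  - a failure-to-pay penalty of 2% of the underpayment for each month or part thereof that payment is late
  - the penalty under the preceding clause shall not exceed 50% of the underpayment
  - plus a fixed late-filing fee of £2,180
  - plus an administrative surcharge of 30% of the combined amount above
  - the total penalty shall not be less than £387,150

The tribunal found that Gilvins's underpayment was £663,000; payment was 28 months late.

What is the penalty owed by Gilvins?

Accrued rate: 2% × 28 = 56%, capped at 50% → 50%
Failure-to-pay penalty: 50% of £663,000 = £331,500
Penalty before surcharge: £331,500 + £2,180 = £333,680
Administrative surcharge: 30% of £333,680 = £100,104
Total penalty: £333,680 + £100,104 = £433,784
Minimum £387,150: £433,784 meets the minimum, no increase.

£433,784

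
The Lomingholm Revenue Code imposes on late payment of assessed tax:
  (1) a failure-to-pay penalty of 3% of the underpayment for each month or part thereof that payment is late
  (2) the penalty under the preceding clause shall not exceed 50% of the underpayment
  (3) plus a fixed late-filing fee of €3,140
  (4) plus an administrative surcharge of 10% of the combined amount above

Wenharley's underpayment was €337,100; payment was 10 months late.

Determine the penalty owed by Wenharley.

€114,697

Accrued rate: 3% × 10 = 30%, capped at 50% → 30%
Failure-to-pay penalty: 30% of €337,100 = €101,130
Penalty before surcharge: €101,130 + €3,140 = €104,270
Administrative surcharge: 10% of €104,270 = €10,427
Total penalty: €104,270 + €10,427 = €114,697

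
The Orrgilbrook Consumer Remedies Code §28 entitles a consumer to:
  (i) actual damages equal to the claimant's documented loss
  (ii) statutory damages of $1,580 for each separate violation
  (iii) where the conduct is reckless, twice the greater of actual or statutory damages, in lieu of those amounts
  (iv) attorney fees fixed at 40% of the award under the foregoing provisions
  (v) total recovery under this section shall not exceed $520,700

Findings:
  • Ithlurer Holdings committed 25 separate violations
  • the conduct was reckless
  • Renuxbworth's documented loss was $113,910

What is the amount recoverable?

Statutory damages: 25 × $1,580 = $39,500
Greater of actual damages ($113,910) or statutory damages ($39,500): $113,910
Doubled: 2 × $113,910 = $227,820
Attorney fees: 40% of $227,820 = $91,128
Total before cap: $227,820 + $91,128 = $318,948
Cap at $520,700: $318,948 is within the cap, no reduction.

$318,948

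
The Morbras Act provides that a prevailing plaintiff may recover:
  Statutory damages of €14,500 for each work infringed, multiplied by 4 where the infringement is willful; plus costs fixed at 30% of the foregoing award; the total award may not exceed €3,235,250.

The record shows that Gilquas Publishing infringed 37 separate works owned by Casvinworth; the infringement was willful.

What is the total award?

Statutory damages: 37 × €14,500 = €536,500
Multiplied by 4: 4 × €536,500 = €2,146,000
Costs: 30% of €2,146,000 = €643,800
Award plus costs: €2,146,000 + €643,800 = €2,789,800
Cap at €3,235,250: €2,789,800 is within the cap, no reduction.

€2,789,800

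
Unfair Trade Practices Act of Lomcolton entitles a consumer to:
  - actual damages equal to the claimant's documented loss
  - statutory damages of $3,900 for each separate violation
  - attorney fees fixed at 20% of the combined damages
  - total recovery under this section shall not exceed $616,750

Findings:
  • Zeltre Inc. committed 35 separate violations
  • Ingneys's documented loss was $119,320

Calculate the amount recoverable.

Statutory damages: 35 × $3,900 = $136,500
Combined damages: $119,320 + $136,500 = $255,820
Attorney fees: 20% of $255,820 = $51,164
Total before cap: $255,820 + $51,164 = $306,984
Cap at $616,750: $306,984 is within the cap, no reduction.

$306,984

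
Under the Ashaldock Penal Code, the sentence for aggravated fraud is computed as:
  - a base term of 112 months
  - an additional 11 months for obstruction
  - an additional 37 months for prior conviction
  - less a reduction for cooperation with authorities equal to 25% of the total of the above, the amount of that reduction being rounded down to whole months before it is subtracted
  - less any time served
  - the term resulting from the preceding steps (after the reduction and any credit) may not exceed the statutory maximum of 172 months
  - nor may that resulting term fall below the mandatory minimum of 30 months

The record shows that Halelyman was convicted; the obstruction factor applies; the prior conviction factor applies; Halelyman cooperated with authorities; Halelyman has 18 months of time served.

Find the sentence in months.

Sentence: 102 months

Obstruction enhancement: +11 months
Prior conviction enhancement: +37 months
Adjusted term: 112 months + 11 months + 37 months = 160 months
Cooperation with authorities reduction: 25% of 160 months = 40 months (rounded down)
After reduction: 160 − 40 = 120 months
Less time served: 120 months − 18 months = 102 months
Cap at 172 months: 102 months is within the cap, no reduction.
Minimum 30 months: 102 months meets the minimum, no increase.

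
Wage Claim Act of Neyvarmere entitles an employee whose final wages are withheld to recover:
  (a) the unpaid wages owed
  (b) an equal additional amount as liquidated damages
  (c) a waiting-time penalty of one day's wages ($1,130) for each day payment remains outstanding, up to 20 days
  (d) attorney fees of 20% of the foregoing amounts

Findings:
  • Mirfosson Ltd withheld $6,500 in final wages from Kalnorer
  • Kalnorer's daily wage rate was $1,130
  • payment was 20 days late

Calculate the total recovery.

$42,720

Liquidated damages (equal amount): $6,500
Penalty days: min(20, 20) = 20
Waiting-time penalty: 20 × $1,130 = $22,600
Subtotal: $6,500 + $6,500 + $22,600 = $35,600
Attorney fees: 20% of $35,600 = $7,120
Total award: $35,600 + $7,120 = $42,720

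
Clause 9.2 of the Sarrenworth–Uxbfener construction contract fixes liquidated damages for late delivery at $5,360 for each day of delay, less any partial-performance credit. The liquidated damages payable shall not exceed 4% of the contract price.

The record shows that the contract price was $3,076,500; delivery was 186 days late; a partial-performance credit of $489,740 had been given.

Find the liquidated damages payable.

$123,060

Per-day damages: 186 × $5,360 = $996,960
Less partial-performance credit: $996,960 − $489,740 = $507,220
Cap: 4% of $3,076,500 = $123,060
Cap at $123,060: $507,220 exceeds the cap → $123,060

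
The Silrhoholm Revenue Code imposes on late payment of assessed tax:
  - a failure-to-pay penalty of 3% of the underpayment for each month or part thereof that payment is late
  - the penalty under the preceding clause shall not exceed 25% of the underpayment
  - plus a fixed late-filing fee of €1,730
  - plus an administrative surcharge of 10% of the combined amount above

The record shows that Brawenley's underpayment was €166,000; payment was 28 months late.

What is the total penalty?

€47,553

Accrued rate: 3% × 28 = 84%, capped at 25% → 25%
Failure-to-pay penalty: 25% of €166,000 = €41,500
Penalty before surcharge: €41,500 + €1,730 = €43,230
Administrative surcharge: 10% of €43,230 = €4,323
Total penalty: €43,230 + €4,323 = €47,553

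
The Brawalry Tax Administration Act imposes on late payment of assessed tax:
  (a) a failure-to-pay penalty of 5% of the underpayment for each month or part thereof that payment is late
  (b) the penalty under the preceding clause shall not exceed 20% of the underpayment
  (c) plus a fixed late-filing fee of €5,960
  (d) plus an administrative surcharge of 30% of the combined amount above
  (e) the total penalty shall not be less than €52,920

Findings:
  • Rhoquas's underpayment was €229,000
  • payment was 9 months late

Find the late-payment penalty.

Penalty: €67,288

Accrued rate: 5% × 9 = 45%, capped at 20% → 20%
Failure-to-pay penalty: 20% of €229,000 = €45,800
Penalty before surcharge: €45,800 + €5,960 = €51,760
Administrative surcharge: 30% of €51,760 = €15,528
Total penalty: €51,760 + €15,528 = €67,288
Minimum €52,920: €67,288 meets the minimum, no increase.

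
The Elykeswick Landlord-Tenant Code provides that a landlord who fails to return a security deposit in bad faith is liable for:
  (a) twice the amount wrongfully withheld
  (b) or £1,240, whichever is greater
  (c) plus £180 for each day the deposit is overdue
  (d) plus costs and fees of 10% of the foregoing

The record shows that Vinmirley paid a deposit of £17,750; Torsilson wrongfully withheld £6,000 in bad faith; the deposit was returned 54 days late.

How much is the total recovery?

Recovery: £23,892

Doubled: 2 × £6,000 = £12,000
Minimum £1,240: £12,000 meets the minimum, no increase.
Late-return penalty: 54 × £180 = £9,720
Damages plus late penalty: £12,000 + £9,720 = £21,720
Costs and fees: 10% of £21,720 = £2,172
Total recovery: £21,720 + £2,172 = £23,892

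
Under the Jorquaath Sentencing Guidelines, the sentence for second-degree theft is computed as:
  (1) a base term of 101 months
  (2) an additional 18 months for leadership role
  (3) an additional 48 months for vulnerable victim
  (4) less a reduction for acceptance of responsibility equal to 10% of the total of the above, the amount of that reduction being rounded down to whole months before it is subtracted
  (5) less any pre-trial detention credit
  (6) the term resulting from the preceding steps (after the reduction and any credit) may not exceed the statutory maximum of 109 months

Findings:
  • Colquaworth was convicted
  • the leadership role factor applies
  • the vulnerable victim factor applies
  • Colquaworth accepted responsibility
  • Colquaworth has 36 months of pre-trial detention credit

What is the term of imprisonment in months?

Leadership role enhancement: +18 months
Vulnerable victim enhancement: +48 months
Adjusted term: 101 months + 18 months + 48 months = 167 months
Acceptance of responsibility reduction: 10% of 167 months = 16 months (rounded down)
After reduction: 167 − 16 = 151 months
Less pre-trial detention credit: 151 months − 36 months = 115 months
Cap at 109 months: 115 months exceeds the cap → 109 months

109 months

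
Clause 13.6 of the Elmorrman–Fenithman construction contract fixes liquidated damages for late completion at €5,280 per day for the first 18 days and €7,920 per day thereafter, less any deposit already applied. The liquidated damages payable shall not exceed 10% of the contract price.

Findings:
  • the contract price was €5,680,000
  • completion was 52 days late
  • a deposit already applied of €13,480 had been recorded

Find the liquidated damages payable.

First 18 days: 18 × €5,280 = €95,040
Remaining days: (52 − 18) × €7,920 = €269,280
Accrued per-day damages: €95,040 + €269,280 = €364,320
Less deposit already applied: €364,320 − €13,480 = €350,840
Cap: 10% of €5,680,000 = €568,000
Cap at €568,000: €350,840 is within the cap, no reduction.

€350,840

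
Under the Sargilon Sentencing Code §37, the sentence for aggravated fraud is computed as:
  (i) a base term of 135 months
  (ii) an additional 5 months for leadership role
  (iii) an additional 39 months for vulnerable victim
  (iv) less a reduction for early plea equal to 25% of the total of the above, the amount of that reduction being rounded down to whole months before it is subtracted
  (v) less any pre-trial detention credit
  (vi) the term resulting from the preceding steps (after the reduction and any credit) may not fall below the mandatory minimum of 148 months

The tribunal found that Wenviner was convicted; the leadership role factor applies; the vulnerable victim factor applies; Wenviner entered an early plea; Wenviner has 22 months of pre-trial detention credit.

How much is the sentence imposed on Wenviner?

Sentence: 148 months

Leadership role enhancement: +5 months
Vulnerable victim enhancement: +39 months
Adjusted term: 135 months + 5 months + 39 months = 179 months
Early plea reduction: 25% of 179 months = 44 months (rounded down)
After reduction: 179 − 44 = 135 months
Less pre-trial detention credit: 135 months − 22 months = 113 months
Minimum 148 months: 113 months is below the minimum → 148 months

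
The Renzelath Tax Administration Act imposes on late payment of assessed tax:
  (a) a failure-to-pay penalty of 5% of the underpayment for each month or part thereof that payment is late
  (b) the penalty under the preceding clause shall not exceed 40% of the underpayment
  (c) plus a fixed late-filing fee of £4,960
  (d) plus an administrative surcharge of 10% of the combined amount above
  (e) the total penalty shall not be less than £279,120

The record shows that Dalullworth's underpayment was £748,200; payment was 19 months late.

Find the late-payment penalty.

Penalty: £334,664

Accrued rate: 5% × 19 = 95%, capped at 40% → 40%
Failure-to-pay penalty: 40% of £748,200 = £299,280
Penalty before surcharge: £299,280 + £4,960 = £304,240
Administrative surcharge: 10% of £304,240 = £30,424
Total penalty: £304,240 + £30,424 = £334,664
Minimum £279,120: £334,664 meets the minimum, no increase.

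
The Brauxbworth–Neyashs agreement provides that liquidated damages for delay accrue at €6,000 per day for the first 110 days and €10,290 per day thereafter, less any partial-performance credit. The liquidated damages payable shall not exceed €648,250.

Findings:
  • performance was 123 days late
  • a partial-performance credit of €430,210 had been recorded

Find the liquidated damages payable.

€363,560

First 110 days: 110 × €6,000 = €660,000
Remaining days: (123 − 110) × €10,290 = €133,770
Accrued per-day damages: €660,000 + €133,770 = €793,770
Less partial-performance credit: €793,770 − €430,210 = €363,560
Cap at €648,250: €363,560 is within the cap, no reduction.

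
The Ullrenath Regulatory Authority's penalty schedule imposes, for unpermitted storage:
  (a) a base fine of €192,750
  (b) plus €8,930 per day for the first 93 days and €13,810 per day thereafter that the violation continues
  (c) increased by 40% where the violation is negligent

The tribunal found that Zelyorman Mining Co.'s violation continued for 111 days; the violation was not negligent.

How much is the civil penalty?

First 93 days: 93 × €8,930 = €830,490
Remaining days: (111 − 93) × €13,810 = €248,580
Per-day component: €830,490 + €248,580 = €1,079,070
Base plus per-day: €192,750 + €1,079,070 = €1,271,820
The violation was not negligent: no 40% increase.

€1,271,820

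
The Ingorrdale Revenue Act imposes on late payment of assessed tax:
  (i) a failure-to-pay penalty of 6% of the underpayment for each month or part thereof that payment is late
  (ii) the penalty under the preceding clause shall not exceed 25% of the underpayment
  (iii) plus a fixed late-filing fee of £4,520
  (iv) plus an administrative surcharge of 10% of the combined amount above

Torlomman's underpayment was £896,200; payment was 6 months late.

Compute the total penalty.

Accrued rate: 6% × 6 = 36%, capped at 25% → 25%
Failure-to-pay penalty: 25% of £896,200 = £224,050
Penalty before surcharge: £224,050 + £4,520 = £228,570
Administrative surcharge: 10% of £228,570 = £22,857
Total penalty: £228,570 + £22,857 = £251,427

£251,427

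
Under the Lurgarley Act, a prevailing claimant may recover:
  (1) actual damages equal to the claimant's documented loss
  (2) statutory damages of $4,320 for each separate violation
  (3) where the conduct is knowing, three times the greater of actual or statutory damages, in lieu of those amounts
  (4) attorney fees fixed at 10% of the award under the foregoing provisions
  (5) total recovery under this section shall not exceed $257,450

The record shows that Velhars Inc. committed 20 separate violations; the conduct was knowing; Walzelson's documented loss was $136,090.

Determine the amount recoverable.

Total recovery: $257,450

Statutory damages: 20 × $4,320 = $86,400
Greater of actual damages ($136,090) or statutory damages ($86,400): $136,090
Trebled: 3 × $136,090 = $408,270
Attorney fees: 10% of $408,270 = $40,827
Total before cap: $408,270 + $40,827 = $449,097
Cap at $257,450: $449,097 exceeds the cap → $257,450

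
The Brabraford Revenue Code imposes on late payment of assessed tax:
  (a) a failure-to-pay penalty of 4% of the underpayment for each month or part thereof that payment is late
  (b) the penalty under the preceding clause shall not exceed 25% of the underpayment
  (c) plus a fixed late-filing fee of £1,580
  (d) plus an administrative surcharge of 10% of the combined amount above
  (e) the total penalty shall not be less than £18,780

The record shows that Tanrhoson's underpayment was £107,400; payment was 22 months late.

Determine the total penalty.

Accrued rate: 4% × 22 = 88%, capped at 25% → 25%
Failure-to-pay penalty: 25% of £107,400 = £26,850
Penalty before surcharge: £26,850 + £1,580 = £28,430
Administrative surcharge: 10% of £28,430 = £2,843
Total penalty: £28,430 + £2,843 = £31,273
Minimum £18,780: £31,273 meets the minimum, no increase.

£31,273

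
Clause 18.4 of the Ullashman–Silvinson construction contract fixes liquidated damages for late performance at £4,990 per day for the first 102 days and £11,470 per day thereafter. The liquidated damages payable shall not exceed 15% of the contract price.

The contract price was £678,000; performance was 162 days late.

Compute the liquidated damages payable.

First 102 days: 102 × £4,990 = £508,980
Remaining days: (162 − 102) × £11,470 = £688,200
Accrued per-day damages: £508,980 + £688,200 = £1,197,180
Cap: 15% of £678,000 = £101,700
Cap at £101,700: £1,197,180 exceeds the cap → £101,700

£101,700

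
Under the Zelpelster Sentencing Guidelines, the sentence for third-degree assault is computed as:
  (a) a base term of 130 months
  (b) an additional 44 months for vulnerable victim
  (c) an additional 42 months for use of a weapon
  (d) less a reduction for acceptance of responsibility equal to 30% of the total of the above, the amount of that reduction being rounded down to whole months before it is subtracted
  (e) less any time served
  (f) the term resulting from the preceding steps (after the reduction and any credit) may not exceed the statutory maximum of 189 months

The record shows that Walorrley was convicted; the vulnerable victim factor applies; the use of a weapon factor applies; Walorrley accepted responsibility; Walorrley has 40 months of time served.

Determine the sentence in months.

112 months

Vulnerable victim enhancement: +44 months
Use of a weapon enhancement: +42 months
Adjusted term: 130 months + 44 months + 42 months = 216 months
Acceptance of responsibility reduction: 30% of 216 months = 64 months (rounded down)
After reduction: 216 − 64 = 152 months
Less time served: 152 months − 40 months = 112 months
Cap at 189 months: 112 months is within the cap, no reduction.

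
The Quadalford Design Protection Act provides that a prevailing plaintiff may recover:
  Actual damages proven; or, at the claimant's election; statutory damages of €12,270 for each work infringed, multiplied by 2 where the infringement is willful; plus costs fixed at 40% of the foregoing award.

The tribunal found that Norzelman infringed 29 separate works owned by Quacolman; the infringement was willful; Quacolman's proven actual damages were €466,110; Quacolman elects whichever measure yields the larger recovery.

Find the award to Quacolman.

€996,324

Statutory damages: 29 × €12,270 = €355,830
Doubled: 2 × €355,830 = €711,660
Greater of actual damages (€466,110) or enhanced statutory damages (€711,660): €711,660
Costs: 40% of €711,660 = €284,664
Award plus costs: €711,660 + €284,664 = €996,324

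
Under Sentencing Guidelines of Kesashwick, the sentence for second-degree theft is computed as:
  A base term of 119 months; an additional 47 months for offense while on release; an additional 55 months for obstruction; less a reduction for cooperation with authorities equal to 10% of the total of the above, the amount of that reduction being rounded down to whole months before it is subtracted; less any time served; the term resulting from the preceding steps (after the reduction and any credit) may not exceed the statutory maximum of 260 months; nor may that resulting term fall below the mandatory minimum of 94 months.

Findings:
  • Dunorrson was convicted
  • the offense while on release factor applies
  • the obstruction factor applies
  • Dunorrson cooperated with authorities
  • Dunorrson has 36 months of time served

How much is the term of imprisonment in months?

Sentence: 163 months

Offense while on release enhancement: +47 months
Obstruction enhancement: +55 months
Adjusted term: 119 months + 47 months + 55 months = 221 months
Cooperation with authorities reduction: 10% of 221 months = 22 months (rounded down)
After reduction: 221 − 22 = 199 months
Less time served: 199 months − 36 months = 163 months
Cap at 260 months: 163 months is within the cap, no reduction.
Minimum 94 months: 163 months meets the minimum, no increase.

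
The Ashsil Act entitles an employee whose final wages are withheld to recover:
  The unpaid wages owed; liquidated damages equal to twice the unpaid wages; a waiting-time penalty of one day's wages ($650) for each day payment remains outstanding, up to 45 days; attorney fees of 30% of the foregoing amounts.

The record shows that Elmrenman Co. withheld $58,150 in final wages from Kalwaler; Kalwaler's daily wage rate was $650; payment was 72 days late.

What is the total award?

Doubled: 2 × $58,150 = $116,300
Penalty days: min(72, 45) = 45
Waiting-time penalty: 45 × $650 = $29,250
Subtotal: $58,150 + $116,300 + $29,250 = $203,700
Attorney fees: 30% of $203,700 = $61,110
Total award: $203,700 + $61,110 = $264,810

$264,810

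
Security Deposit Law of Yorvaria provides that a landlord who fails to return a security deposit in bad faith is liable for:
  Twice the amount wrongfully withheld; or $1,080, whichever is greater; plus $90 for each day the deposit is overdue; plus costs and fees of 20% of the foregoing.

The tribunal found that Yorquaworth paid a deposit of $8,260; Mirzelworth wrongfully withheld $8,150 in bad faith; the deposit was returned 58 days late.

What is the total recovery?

$25,824

Doubled: 2 × $8,150 = $16,300
Minimum $1,080: $16,300 meets the minimum, no increase.
Late-return penalty: 58 × $90 = $5,220
Damages plus late penalty: $16,300 + $5,220 = $21,520
Costs and fees: 20% of $21,520 = $4,304
Total recovery: $21,520 + $4,304 = $25,824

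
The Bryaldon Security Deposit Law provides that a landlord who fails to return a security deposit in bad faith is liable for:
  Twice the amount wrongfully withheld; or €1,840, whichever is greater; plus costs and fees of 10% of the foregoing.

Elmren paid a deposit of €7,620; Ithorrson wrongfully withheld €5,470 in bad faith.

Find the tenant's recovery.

Doubled: 2 × €5,470 = €10,940
Minimum €1,840: €10,940 meets the minimum, no increase.
Costs and fees: 10% of €10,940 = €1,094
Total recovery: €10,940 + €1,094 = €12,034

€12,034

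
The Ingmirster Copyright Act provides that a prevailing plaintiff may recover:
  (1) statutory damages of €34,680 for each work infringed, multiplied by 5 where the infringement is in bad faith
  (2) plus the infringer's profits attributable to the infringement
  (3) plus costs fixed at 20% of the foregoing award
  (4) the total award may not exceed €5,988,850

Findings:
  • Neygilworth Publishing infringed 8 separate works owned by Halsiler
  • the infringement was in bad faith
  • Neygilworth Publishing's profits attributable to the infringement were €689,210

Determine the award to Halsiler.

Statutory damages: 8 × €34,680 = €277,440
Multiplied by 5: 5 × €277,440 = €1,387,200
Combined award: €1,387,200 + €689,210 = €2,076,410
Costs: 20% of €2,076,410 = €415,282
Award plus costs: €2,076,410 + €415,282 = €2,491,692
Cap at €5,988,850: €2,491,692 is within the cap, no reduction.

€2,491,692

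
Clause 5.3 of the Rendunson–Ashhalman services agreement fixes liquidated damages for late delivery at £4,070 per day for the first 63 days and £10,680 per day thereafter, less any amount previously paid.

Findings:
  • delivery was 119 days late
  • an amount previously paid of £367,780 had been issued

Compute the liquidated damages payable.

First 63 days: 63 × £4,070 = £256,410
Remaining days: (119 − 63) × £10,680 = £598,080
Accrued per-day damages: £256,410 + £598,080 = £854,490
Less amount previously paid: £854,490 − £367,780 = £486,710

£486,710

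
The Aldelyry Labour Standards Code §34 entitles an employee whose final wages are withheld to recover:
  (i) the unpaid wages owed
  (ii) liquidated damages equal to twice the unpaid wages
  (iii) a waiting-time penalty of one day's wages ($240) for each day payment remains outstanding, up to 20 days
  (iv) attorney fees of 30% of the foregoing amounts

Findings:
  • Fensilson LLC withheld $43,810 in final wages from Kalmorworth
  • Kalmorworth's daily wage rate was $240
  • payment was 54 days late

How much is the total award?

Doubled: 2 × $43,810 = $87,620
Penalty days: min(54, 20) = 20
Waiting-time penalty: 20 × $240 = $4,800
Subtotal: $43,810 + $87,620 + $4,800 = $136,230
Attorney fees: 30% of $136,230 = $40,869
Total award: $136,230 + $40,869 = $177,099

$177,099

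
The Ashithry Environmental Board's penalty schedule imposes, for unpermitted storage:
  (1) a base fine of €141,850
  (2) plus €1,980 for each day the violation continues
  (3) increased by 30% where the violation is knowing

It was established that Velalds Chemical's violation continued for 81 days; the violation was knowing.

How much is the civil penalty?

Per-day component: 81 × €1,980 = €160,380
Base plus per-day: €141,850 + €160,380 = €302,230
Enhancement: 30% of €302,230 = €90,669
Enhanced fine: €302,230 + €90,669 = €392,899

€392,899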